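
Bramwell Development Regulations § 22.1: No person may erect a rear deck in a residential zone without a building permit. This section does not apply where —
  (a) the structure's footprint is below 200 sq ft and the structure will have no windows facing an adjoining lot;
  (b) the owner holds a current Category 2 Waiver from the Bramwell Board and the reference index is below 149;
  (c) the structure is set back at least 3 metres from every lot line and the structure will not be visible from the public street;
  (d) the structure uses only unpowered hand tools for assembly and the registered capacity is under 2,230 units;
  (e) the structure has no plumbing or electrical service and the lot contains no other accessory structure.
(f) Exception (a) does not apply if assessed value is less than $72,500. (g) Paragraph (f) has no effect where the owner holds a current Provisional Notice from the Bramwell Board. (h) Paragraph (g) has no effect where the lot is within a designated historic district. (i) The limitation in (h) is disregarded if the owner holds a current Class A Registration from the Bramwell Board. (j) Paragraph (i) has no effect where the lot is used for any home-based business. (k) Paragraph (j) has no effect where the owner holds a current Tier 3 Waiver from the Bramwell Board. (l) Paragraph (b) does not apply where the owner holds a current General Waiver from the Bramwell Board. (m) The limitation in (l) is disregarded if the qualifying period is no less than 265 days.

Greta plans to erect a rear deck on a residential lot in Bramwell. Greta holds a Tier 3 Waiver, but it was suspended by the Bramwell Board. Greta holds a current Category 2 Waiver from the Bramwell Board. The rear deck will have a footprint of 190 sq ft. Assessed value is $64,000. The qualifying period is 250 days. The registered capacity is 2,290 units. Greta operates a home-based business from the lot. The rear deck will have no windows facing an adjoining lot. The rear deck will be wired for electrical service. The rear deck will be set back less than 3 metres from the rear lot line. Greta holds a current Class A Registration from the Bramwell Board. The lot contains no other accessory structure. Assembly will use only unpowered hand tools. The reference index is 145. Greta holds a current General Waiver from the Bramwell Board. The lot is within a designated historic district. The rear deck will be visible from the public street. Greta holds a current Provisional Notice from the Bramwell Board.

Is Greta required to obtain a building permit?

Yes — Greta must obtain a building permit.

All of (a)'s requirements are met (the structure's footprint is 190 sq ft, below the 200 sq ft limit; no windows face an adjoining lot). But: (f) operates — assessed value is $64,000, less than the $72,500 limit. (g) operates (a current Provisional Notice is held), but is overridden by (h): (h) is triggered — the lot is in a historic district. (i) would limit (h) — a current Class A Registration is held — but (j) sets (i) aside: (j) operates against (i): a home-based business operates on the lot. (k), which would lift (j), is not triggered — there is no Tier 3 Waiver in force. (a) is therefore removed.
Exception (b)'s conditions are all satisfied: a current Category 2 Waiver is held; the reference index is 145, below the 149 limit. Turning to paragraphs (l)–(m): (l) applies — a current General Waiver is held. (m) is not triggered (the qualifying period is 250 days, short of 265 days), so (l) stands. Exception (b) does not apply.
Exception (c) does not apply: the rear setback is under 3 m.
Exception (d) does not apply: the registered capacity is 2,290 units, not under 2,230 units.
Exception (e) requires that the structure has no plumbing or electrical service; but electrical service is planned, so (e) is unavailable.
No exception applies. The general rule governs.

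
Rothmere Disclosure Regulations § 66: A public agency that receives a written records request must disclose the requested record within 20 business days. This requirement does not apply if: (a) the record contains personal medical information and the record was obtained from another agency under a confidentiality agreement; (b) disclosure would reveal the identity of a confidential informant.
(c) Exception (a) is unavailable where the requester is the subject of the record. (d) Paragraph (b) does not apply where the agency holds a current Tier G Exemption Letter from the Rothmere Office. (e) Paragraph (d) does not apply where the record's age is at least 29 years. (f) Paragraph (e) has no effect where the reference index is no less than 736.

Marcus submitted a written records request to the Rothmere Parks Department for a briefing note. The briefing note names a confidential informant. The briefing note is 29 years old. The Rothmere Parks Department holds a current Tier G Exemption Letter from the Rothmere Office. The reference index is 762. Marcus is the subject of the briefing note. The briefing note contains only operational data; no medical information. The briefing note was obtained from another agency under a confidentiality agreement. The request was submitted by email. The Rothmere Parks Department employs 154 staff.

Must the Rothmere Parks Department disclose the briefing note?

Yes — the Rothmere Parks Department must disclose the briefing note.

Exception (a) fails — the briefing note contains only operational data.
Exception (b)'s conditions are all satisfied: the briefing note names a confidential informant. But: (d) operates against (b): a current Tier G Exemption Letter is held. (e) operates (the record's age is 29 years, meeting the 29 years threshold), but is set aside by (f): (f) is triggered — the reference index is 762, meeting the 736 threshold. Exception (b) does not apply.
Every exception is unavailable, so the rule governs.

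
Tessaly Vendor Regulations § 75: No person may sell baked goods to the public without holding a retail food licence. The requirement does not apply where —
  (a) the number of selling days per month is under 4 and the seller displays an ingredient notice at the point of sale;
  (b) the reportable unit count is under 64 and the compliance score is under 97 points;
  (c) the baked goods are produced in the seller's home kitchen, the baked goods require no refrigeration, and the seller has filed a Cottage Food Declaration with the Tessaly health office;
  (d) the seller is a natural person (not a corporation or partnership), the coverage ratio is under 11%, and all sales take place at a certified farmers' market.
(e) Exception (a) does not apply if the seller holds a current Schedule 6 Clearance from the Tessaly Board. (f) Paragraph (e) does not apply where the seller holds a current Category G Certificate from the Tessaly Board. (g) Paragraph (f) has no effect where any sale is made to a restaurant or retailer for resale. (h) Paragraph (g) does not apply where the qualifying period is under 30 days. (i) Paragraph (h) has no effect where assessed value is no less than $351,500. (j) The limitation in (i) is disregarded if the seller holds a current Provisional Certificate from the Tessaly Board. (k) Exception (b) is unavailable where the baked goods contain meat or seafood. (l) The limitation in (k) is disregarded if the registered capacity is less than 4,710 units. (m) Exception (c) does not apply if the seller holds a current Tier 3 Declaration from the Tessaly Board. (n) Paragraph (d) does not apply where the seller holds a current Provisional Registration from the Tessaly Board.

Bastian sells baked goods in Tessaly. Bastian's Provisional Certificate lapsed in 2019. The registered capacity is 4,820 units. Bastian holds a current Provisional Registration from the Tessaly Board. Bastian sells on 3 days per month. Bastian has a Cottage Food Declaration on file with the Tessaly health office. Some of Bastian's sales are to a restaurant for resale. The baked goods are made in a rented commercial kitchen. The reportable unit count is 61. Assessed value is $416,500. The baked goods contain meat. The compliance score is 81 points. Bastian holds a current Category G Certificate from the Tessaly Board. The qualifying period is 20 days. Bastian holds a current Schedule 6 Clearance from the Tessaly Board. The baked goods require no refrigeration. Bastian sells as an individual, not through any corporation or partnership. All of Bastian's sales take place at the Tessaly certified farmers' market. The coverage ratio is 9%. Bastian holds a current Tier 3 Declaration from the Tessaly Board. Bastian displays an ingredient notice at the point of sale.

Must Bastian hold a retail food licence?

Yes — Bastian must hold a retail food licence.

Exception (a) is satisfied on its face — the number of selling days per month is 3, under the 4 limit; an ingredient notice is displayed. But applying paragraphs (e)–(j): (e) operates against (a): a current Schedule 6 Clearance is held. (f) would limit (e) — a current Category G Certificate is held — but (g) sets (f) aside: (g) is engaged — some sales are to a restaurant for resale. (h) would limit (g) — the qualifying period is 20 days, under the 30 days limit — but (i) sets (h) aside: (i) operates against (h): assessed value is $416,500, meeting the $351,500 threshold. (j) is inapplicable (there is no Provisional Certificate in force), so (i) stands. Exception (a) does not apply.
Exception (b) is satisfied on its face — the reportable unit count is 61, under the 64 limit; the compliance score is 81 points, under the 97 points limit. But: (k) applies — the baked goods contain meat. (l), which would lift (k), does not operate here — the registered capacity is 4,820 units, not less than 4,710 units. So (b) is unavailable.
Exception (c) fails — the baked goods are made in a commercial kitchen, not a home kitchen.
Exception (d): the seller is a natural person; the coverage ratio is 9%, under the 11% limit; all sales are at a certified farmers' market — every condition holds. But: (n) is triggered — a current Provisional Registration is held. So (d) is unavailable.
No exception displaces § 75.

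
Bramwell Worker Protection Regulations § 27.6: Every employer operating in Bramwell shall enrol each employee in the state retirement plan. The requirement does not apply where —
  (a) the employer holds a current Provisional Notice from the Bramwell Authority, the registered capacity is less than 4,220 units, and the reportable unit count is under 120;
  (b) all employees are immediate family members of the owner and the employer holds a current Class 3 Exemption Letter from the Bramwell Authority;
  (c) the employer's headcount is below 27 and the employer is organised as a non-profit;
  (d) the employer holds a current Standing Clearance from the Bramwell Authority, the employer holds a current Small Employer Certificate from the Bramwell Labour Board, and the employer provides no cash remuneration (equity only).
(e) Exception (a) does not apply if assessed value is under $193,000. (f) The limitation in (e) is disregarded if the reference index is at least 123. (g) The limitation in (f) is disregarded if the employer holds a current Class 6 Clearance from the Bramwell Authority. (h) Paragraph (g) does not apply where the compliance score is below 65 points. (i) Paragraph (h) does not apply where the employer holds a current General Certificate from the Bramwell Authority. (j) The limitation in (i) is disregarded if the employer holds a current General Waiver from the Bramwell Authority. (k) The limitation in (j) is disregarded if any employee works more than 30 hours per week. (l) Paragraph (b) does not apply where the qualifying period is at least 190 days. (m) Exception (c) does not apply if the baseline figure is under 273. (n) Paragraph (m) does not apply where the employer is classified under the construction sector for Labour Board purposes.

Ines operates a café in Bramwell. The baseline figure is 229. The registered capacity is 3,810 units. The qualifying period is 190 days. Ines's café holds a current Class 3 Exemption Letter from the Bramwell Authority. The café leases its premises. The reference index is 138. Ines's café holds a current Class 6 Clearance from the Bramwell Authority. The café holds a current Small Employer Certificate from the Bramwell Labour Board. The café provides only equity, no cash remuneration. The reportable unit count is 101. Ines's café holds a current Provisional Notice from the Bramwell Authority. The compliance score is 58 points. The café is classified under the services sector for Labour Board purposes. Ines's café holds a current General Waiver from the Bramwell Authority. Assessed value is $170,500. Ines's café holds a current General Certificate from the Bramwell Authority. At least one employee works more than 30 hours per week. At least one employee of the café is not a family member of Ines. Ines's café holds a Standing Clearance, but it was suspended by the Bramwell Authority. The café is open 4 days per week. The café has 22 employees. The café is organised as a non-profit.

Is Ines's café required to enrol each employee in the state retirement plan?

Exception (a) is satisfied on its face — a current Provisional Notice is held; the registered capacity is 3,810 units, less than the 4,220 units limit; the reportable unit count is 101, under the 120 limit. But: (e) operates against (a): assessed value is $170,500, under the $193,000 limit. (f) is engaged (the reference index is 138, meeting the 123 threshold), but yields to (g): (g) operates against (f): a current Class 6 Clearance is held. (h) operates (the compliance score is 58 points, below the 65 points limit), but is itself disapplied by (i): (i) operates against (h): a current General Certificate is held. (j) applies (a current General Waiver is held), but is overridden by (k): (k) is triggered — at least one employee exceeds 30 hours/week. (a) is therefore removed.
Exception (b) requires that all employees are immediate family members of the owner; but at least one employee is not a family member, so (b) is unavailable.
Exception (c)'s conditions are all satisfied: the employer's headcount is 22, below the 27 limit; the employer is a non-profit. Turning to paragraphs (m)–(n): (m) applies — the baseline figure is 229, under the 273 limit. (n) does not operate here (the café is classified under the services sector), so (m) stands. So (c) is unavailable.
Exception (d) fails — there is no Standing Clearance in force.
No exception applies. The general rule governs.

Yes — Ines's café must enrol each employee in the state retirement plan.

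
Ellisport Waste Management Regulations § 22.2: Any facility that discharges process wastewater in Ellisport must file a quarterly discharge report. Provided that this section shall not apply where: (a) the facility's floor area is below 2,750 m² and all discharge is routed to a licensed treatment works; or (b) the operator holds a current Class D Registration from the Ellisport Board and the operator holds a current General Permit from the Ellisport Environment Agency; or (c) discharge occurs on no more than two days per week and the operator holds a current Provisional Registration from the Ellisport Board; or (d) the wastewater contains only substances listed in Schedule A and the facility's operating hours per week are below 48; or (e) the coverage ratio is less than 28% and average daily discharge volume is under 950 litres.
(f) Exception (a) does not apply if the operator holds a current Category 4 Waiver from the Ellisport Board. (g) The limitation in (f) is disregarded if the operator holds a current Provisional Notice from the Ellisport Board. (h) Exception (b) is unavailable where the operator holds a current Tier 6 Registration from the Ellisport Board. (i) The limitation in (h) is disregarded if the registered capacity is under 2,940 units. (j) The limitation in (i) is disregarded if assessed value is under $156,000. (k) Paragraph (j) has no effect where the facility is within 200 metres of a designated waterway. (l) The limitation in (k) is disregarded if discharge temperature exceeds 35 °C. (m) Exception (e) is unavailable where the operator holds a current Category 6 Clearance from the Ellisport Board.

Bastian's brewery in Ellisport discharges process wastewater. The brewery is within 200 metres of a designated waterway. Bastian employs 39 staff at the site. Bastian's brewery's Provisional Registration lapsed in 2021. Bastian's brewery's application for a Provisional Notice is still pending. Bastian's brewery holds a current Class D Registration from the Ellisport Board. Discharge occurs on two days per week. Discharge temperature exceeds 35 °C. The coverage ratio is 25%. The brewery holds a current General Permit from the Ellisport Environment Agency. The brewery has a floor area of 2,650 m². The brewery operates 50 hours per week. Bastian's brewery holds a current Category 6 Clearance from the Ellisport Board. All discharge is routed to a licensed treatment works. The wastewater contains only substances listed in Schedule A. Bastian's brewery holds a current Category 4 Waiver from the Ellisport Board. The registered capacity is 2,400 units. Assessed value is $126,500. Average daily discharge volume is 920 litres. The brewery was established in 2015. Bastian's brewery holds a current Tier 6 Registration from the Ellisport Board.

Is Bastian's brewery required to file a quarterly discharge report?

Yes — Bastian's brewery must file a quarterly discharge report.

Exception (a) is satisfied on its face — the facility's floor area is 2,650 m², below the 2,750 m² limit; discharge is routed to a licensed treatment works. But: (f) operates against (a): a current Category 4 Waiver is held. (g) is not engaged (no current Provisional Notice is held), so (f) stands. Exception (a) does not apply.
Exception (b)'s conditions are all satisfied: a current Class D Registration is held; a current General Permit is held. But applying paragraphs (h)–(l): (h) applies — a current Tier 6 Registration is held. (i) applies (the registered capacity is 2,400 units, under the 2,940 units limit), but yields to (j): (j) is engaged — assessed value is $126,500, under the $156,000 limit. (k) would limit (j) — the brewery is within 200 m of a designated waterway — but (l) sets (k) aside: (l) operates against (k): discharge temperature exceeds 35 °C. So (b) is unavailable.
Exception (c) does not apply: there is no Provisional Registration in force.
Exception (d) fails — the facility's operating hours per week are 50, not below 48.
Exception (e)'s conditions are all satisfied: the coverage ratio is 25%, less than the 28% limit; average daily discharge volume is 920 litres, under the 950 litres limit. But applying paragraph (m): (m) is engaged — a current Category 6 Clearance is held. (e) is therefore removed.
None of the exceptions is available; § 22.2 applies in full.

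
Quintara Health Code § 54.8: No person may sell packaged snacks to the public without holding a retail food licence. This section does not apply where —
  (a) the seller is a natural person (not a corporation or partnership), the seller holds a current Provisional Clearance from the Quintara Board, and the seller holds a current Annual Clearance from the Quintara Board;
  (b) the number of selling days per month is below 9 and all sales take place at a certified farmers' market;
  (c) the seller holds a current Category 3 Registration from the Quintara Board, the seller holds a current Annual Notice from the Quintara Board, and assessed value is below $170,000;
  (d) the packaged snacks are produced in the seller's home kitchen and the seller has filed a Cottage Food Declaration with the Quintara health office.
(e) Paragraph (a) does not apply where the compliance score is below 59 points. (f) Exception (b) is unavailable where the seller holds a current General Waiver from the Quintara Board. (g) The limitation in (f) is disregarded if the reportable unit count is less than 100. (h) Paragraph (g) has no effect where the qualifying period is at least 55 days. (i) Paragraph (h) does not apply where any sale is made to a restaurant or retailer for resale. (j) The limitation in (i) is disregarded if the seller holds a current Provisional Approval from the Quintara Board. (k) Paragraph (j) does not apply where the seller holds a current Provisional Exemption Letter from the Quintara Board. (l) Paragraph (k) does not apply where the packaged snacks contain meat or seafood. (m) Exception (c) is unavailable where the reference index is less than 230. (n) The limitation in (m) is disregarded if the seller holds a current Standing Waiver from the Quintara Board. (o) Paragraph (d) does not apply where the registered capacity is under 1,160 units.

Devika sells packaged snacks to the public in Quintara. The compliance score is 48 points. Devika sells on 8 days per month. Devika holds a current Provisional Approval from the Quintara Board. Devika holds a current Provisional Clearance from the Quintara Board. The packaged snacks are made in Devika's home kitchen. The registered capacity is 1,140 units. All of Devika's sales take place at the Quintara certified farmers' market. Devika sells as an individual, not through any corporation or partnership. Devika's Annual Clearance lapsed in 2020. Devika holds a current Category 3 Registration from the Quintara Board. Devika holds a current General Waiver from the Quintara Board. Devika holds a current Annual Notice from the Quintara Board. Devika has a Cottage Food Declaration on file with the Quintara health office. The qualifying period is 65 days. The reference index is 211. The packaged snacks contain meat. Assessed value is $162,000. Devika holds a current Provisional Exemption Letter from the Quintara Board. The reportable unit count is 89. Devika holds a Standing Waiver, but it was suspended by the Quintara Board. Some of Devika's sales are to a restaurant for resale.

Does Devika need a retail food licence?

Exception (a) requires that the seller holds a current Annual Clearance from the Quintara Board; but no current Annual Clearance is held, so (a) is unavailable.
Exception (b) is satisfied on its face — the number of selling days per month is 8, below the 9 limit; all sales are at a certified farmers' market. But applying paragraphs (f)–(l): (f) operates — a current General Waiver is held. (g) operates (the reportable unit count is 89, less than the 100 limit), but yields to (h): (h) operates against (g): the qualifying period is 65 days, meeting the 55 days threshold. (i) would limit (h) — some sales are to a restaurant for resale — but (j) sets (i) aside: (j) operates against (i): a current Provisional Approval is held. (k) would limit (j) — a current Provisional Exemption Letter is held — but (l) sets (k) aside: (l) operates against (k): the packaged snacks contain meat. So (b) is unavailable.
All of (c)'s requirements are met (a current Category 3 Registration is held; a current Annual Notice is held; assessed value is $162,000, below the $170,000 limit). Turning to paragraphs (m)–(n): (m) is engaged — the reference index is 211, less than the 230 limit. (n) is not engaged (the Standing Waiver is not current), so (m) stands. So (c) is unavailable.
Exception (d): the packaged snacks are home-kitchen produced; a Cottage Food Declaration is on file — every condition holds. But applying paragraph (o): (o) is engaged — the registered capacity is 1,140 units, under the 1,160 units limit. Exception (d) does not apply.
No exception is made out. Devika falls within the general rule.

Yes — Devika must hold a retail food licence.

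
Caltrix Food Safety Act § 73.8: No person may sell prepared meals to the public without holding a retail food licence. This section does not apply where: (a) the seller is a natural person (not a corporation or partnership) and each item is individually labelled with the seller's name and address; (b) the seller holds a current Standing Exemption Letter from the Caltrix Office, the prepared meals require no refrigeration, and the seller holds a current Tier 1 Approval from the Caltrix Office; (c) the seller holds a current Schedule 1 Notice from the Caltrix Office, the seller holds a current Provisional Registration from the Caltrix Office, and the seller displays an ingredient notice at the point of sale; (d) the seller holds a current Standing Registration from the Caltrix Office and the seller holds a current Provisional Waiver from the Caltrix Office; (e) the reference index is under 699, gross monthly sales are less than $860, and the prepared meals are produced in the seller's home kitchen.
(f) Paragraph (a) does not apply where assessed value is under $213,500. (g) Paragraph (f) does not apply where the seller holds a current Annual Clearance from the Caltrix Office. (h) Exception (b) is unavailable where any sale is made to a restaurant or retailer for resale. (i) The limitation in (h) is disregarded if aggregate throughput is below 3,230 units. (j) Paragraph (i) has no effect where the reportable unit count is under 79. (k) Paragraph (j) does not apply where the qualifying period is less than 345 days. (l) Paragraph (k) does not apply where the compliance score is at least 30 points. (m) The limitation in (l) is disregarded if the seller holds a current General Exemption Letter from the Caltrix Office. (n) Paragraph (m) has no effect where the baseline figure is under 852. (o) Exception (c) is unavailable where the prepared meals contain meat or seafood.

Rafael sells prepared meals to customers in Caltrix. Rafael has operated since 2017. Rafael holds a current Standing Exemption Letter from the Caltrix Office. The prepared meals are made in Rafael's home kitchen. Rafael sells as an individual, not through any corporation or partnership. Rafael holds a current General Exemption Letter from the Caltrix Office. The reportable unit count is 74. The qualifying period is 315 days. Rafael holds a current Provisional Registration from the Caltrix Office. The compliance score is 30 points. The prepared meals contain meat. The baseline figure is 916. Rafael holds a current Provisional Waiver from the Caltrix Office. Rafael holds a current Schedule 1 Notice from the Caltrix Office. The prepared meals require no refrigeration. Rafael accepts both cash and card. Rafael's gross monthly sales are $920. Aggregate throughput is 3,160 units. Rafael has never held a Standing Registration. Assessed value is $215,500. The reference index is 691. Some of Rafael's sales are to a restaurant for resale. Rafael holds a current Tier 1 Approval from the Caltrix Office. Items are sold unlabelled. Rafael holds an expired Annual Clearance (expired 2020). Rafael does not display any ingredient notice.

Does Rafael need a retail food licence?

Exception (a) fails — items are sold unlabelled.
Exception (b): a current Standing Exemption Letter is held; the prepared meals are shelf-stable; a current Tier 1 Approval is held — every condition holds. Applying paragraphs (h)–(n): (h) would limit (b) — some sales are to a restaurant for resale — but (i) sets (h) aside: (i) operates — aggregate throughput is 3,160 units, below the 3,230 units limit. (j) applies (the reportable unit count is 74, under the 79 limit), but is overridden by (k): (k) is triggered — the qualifying period is 315 days, less than the 345 days limit. (l) is triggered (the compliance score is 30 points, meeting the 30 points threshold), but is overridden by (m): (m) operates against (l): a current General Exemption Letter is held. (n), which would lift (m), is inapplicable — the baseline figure is 916, not under 852. (b) remains available.
Exception (c) requires that the seller displays an ingredient notice at the point of sale; but no ingredient notice is displayed, so (c) is unavailable.
Exception (d) requires that the seller holds a current Standing Registration from the Caltrix Office; but no current Standing Registration is held, so (d) is unavailable.
Exception (e) does not apply: gross monthly sales are $920, not less than $860.

No — exception (b) applies; Rafael is not required to hold a retail food licence.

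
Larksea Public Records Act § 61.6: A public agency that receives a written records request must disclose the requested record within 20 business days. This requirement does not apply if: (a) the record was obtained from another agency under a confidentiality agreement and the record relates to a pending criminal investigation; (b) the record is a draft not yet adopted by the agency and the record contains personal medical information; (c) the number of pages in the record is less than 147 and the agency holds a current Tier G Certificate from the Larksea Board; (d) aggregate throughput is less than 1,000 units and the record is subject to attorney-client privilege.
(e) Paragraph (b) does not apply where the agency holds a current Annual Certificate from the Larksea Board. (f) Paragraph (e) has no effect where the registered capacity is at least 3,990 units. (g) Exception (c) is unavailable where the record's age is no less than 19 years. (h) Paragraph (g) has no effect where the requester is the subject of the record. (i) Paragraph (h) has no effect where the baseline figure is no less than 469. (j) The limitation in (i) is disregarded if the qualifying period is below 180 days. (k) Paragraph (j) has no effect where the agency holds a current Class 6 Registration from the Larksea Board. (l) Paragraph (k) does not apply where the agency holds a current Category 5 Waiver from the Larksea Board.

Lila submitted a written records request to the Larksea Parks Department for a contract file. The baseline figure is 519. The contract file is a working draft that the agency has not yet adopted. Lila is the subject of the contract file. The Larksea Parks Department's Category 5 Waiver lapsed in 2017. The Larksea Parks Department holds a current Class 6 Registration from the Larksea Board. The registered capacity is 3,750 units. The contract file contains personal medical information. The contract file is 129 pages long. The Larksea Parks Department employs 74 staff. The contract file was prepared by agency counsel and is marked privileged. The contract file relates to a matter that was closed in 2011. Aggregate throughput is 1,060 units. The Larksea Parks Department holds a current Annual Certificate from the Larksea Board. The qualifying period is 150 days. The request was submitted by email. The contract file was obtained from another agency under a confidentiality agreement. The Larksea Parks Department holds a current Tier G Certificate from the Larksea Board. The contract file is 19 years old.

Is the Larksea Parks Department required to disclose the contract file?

Yes — the Larksea Parks Department must disclose the contract file.

Exception (a) fails — the contract file relates to a closed matter.
Exception (b): the contract file is an unadopted draft; the contract file contains personal medical information — every condition holds. But applying paragraphs (e)–(f): (e) operates against (b): a current Annual Certificate is held. (f) does not operate here (the registered capacity is 3,750 units, short of 3,990 units), so (e) stands. Exception (b) does not apply.
Exception (c)'s conditions are all satisfied: the number of pages in the record is 129, less than the 147 limit; a current Tier G Certificate is held. But applying paragraphs (g)–(l): (g) operates against (c): the record's age is 19 years, meeting the 19 years threshold. (h) would limit (g) — Lila is the subject of the contract file — but (i) sets (h) aside: (i) operates against (h): the baseline figure is 519, meeting the 469 threshold. (j) would limit (i) — the qualifying period is 150 days, below the 180 days limit — but (k) sets (j) aside: (k) operates against (j): a current Class 6 Registration is held. (l), which would lift (k), is not triggered — there is no Category 5 Waiver in force. So (c) is unavailable.
Exception (d) fails — aggregate throughput is 1,060 units, not less than 1,000 units.
No exception displaces § 61.6.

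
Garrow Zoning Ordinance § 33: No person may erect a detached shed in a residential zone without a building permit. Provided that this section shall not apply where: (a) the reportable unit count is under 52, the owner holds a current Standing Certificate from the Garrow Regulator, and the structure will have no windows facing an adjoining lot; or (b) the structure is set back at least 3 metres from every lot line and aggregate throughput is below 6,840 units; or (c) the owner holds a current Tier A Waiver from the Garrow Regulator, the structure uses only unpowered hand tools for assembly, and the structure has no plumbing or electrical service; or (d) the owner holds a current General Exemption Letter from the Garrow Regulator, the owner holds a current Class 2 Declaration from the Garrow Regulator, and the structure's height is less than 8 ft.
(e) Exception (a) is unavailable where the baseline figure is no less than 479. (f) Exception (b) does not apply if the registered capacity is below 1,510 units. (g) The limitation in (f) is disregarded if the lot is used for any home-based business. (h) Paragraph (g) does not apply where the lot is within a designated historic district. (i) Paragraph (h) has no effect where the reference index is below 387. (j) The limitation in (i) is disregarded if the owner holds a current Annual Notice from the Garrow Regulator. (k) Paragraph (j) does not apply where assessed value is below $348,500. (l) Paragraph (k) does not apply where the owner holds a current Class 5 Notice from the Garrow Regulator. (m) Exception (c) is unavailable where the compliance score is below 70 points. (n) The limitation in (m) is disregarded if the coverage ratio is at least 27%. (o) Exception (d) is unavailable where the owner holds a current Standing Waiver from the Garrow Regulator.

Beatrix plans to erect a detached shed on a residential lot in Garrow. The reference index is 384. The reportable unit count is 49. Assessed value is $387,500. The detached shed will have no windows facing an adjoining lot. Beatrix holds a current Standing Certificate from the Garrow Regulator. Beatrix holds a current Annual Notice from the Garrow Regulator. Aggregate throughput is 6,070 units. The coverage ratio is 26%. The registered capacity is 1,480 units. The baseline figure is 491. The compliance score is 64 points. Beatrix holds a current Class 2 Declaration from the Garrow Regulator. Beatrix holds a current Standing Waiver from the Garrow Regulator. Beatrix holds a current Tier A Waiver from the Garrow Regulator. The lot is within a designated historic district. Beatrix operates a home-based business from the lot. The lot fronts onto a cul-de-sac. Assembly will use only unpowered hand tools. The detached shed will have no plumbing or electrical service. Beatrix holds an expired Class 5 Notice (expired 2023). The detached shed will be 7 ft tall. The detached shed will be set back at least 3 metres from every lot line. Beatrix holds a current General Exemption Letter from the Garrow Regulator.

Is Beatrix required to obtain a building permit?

Yes — Beatrix must obtain a building permit.

All of (a)'s requirements are met (the reportable unit count is 49, under the 52 limit; a current Standing Certificate is held; no windows face an adjoining lot). But applying paragraph (e): (e) operates — the baseline figure is 491, meeting the 479 threshold. Exception (a) does not apply.
Exception (b): the setback is at least 3 m on every side; aggregate throughput is 6,070 units, below the 6,840 units limit — every condition holds. But: (f) is triggered — the registered capacity is 1,480 units, below the 1,510 units limit. (g) is engaged (a home-based business operates on the lot), but is set aside by (h): (h) operates against (g): the lot is in a historic district. (i) applies (the reference index is 384, below the 387 limit), but yields to (j): (j) operates against (i): a current Annual Notice is held. (k) does not operate here (assessed value is $387,500, not below $348,500), so (j) stands. (b) is therefore removed.
Exception (c) is satisfied on its face — a current Tier A Waiver is held; assembly uses only hand tools; there is no plumbing or electrical service. But applying paragraphs (m)–(n): (m) operates against (c): the compliance score is 64 points, below the 70 points limit. (n) is inapplicable (the coverage ratio is 26%, short of 27%), so (m) stands. So (c) is unavailable.
Exception (d) is satisfied on its face — a current General Exemption Letter is held; a current Class 2 Declaration is held; the structure's height is 7 ft, less than the 8 ft limit. But: (o) is triggered — a current Standing Waiver is held. So (d) is unavailable.
None of the exceptions is available; § 33 applies in full.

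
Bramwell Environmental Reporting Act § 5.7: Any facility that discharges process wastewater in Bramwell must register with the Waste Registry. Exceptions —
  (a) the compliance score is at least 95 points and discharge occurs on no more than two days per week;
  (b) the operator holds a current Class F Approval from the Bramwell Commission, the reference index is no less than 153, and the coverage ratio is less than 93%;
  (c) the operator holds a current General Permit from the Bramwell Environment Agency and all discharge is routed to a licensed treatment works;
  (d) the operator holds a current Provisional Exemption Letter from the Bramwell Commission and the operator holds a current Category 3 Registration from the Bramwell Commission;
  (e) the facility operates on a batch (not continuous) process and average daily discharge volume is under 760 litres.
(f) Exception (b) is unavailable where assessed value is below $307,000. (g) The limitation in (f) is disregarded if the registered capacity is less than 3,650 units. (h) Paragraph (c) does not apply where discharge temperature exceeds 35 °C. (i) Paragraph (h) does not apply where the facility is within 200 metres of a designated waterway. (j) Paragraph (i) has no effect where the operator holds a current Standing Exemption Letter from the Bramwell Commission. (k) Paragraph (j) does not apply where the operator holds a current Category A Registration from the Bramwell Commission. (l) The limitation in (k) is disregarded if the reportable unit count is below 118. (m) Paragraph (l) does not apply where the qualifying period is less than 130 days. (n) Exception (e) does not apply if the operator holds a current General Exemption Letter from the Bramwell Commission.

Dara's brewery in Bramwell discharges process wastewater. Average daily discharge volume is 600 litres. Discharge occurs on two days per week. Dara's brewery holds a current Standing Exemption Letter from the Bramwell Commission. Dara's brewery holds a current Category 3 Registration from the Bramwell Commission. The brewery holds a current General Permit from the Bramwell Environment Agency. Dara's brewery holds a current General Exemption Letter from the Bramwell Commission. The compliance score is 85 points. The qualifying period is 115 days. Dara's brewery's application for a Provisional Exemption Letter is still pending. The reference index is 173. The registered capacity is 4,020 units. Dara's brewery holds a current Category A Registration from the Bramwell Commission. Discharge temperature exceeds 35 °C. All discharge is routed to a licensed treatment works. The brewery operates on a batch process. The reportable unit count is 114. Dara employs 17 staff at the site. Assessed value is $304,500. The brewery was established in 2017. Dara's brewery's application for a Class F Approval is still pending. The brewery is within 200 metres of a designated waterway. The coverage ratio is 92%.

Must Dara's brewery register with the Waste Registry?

No — exception (c) applies; Dara's brewery is not required to register with the Waste Registry.

Exception (a) requires that the compliance score is at least 95 points; but the compliance score is 85 points, short of 95 points, so (a) is unavailable.
Exception (b) does not apply: no current Class F Approval is held.
Exception (c)'s conditions are all satisfied: a current General Permit is held; discharge is routed to a licensed treatment works. Considering the limiting provisions: (h) would limit (c) — discharge temperature exceeds 35 °C — but (i) sets (h) aside: (i) applies — the brewery is within 200 m of a designated waterway. (j) would limit (i) — a current Standing Exemption Letter is held — but (k) sets (j) aside: (k) is triggered — a current Category A Registration is held. (l) would limit (k) — the reportable unit count is 114, below the 118 limit — but (m) sets (l) aside: (m) operates against (l): the qualifying period is 115 days, less than the 130 days limit. So (c) applies.
Exception (d) fails — there is no Provisional Exemption Letter in force.
All of (e)'s requirements are met (the facility operates on a batch process; average daily discharge volume is 600 litres, under the 760 litres limit). But applying paragraph (n): (n) operates against (e): a current General Exemption Letter is held. Exception (e) does not apply.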